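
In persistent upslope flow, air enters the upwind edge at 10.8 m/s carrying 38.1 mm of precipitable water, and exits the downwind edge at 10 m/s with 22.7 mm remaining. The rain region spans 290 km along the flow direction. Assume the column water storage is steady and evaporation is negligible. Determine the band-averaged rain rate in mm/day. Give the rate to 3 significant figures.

R ≈ 55.0 mm/day

Column moisture flux per unit crosswind length is F = V × PW.
Inflow: F_in = 10.8 × 38.1 = 411.48 mm·m/s
Outflow: F_out = 10 × 22.7 = 227 mm·m/s
Steady-state rate R = (F_in − F_out)/L = (411.48 − 227) / 290000 m = 6.361e-04 mm/s.
R = 6.361e-04 × 3600 × 24 = 55.0 mm/day.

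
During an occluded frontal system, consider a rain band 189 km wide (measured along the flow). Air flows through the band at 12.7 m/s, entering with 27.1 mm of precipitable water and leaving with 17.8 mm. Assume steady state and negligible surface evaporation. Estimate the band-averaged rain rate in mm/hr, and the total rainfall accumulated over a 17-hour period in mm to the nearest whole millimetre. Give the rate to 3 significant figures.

R ≈ 2.25 mm/hr; total ≈ 38 mm

Column moisture flux per unit crosswind length is F = V × PW.
Inflow: F_in = 12.7 × 27.1 = 344.17 mm·m/s
Outflow: F_out = 12.7 × 17.8 = 226.06 mm·m/s
Steady-state rate R = (F_in − F_out)/L = (344.17 − 226.06) / 189000 m = 6.249e-04 mm/s.
R = 6.249e-04 × 3600 = 2.25 mm/hr.
Over 17 h: total = 2.25 × 17 = 38.25 ≈ 38 mm.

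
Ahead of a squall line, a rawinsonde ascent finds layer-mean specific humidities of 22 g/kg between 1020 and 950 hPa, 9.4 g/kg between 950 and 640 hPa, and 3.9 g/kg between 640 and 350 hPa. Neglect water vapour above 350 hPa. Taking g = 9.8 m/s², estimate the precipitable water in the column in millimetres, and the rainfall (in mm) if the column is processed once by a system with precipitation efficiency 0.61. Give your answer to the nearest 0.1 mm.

Precipitable water is the column-integrated vapour mass per unit area: PW = (1/g) Σ q̄ Δp, with q in kg/kg and Δp in Pa (1 kg/m² of water = 1 mm).
Layer 1020–950 hPa: Δp = 70 hPa = 7000 Pa, q̄ = 0.022 kg/kg → 0.022 × 7000 / 9.8 = 15.71 mm
Layer 950–640 hPa: Δp = 310 hPa = 31000 Pa, q̄ = 0.0094 kg/kg → 0.0094 × 31000 / 9.8 = 29.73 mm
Layer 640–350 hPa: Δp = 290 hPa = 29000 Pa, q̄ = 0.0039 kg/kg → 0.0039 × 29000 / 9.8 = 11.54 mm
PW = 15.71 + 29.73 + 11.54 = 56.98 ≈ 57.0 mm.
Rainfall = ε × PW = 0.61 × 57.0 = 34.8 mm.

PW ≈ 57.0 mm; rainfall ≈ 34.8 mm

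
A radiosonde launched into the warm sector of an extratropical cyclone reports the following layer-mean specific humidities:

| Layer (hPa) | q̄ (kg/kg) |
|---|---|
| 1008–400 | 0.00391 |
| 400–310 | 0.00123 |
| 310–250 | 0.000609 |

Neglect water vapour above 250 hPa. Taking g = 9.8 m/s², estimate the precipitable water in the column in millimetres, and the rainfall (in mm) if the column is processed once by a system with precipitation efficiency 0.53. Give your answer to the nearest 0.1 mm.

Precipitable water is the column-integrated vapour mass per unit area: PW = (1/g) Σ q̄ Δp, with q in kg/kg and Δp in Pa (1 kg/m² of water = 1 mm).
Layer 1008–400 hPa: Δp = 608 hPa = 60800 Pa, q̄ = 0.00391 kg/kg → 0.00391 × 60800 / 9.8 = 24.26 mm
Layer 400–310 hPa: Δp = 90 hPa = 9000 Pa, q̄ = 0.00123 kg/kg → 0.00123 × 9000 / 9.8 = 1.13 mm
Layer 310–250 hPa: Δp = 60 hPa = 6000 Pa, q̄ = 0.000609 kg/kg → 0.000609 × 6000 / 9.8 = 0.37 mm
PW = 24.26 + 1.13 + 0.37 = 25.76 ≈ 25.8 mm.
Rainfall = ε × PW = 0.53 × 25.8 = 13.7 mm.

PW ≈ 25.8 mm; rainfall ≈ 13.7 mm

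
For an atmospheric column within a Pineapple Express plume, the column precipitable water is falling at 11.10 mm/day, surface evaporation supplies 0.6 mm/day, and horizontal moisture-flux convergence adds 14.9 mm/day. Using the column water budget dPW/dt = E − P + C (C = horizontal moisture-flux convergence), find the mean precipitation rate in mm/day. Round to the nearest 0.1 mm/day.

P ≈ 26.6 mm/day

dPW/dt = -11.10 mm/day.
P = E + C − dPW/dt = 0.6 + (14.9) − (-11.10) = 26.6 mm/day.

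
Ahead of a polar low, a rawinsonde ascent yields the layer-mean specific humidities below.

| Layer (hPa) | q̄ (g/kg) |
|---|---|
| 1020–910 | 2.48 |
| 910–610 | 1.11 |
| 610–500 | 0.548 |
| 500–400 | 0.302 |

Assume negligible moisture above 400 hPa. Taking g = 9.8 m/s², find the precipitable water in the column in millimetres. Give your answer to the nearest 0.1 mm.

Precipitable water is the column-integrated vapour mass per unit area: PW = (1/g) Σ q̄ Δp, with q in kg/kg and Δp in Pa (1 kg/m² of water = 1 mm).
Layer 1020–910 hPa: Δp = 110 hPa = 11000 Pa, q̄ = 0.00248 kg/kg → 0.00248 × 11000 / 9.8 = 2.78 mm
Layer 910–610 hPa: Δp = 300 hPa = 30000 Pa, q̄ = 0.00111 kg/kg → 0.00111 × 30000 / 9.8 = 3.40 mm
Layer 610–500 hPa: Δp = 110 hPa = 11000 Pa, q̄ = 0.000548 kg/kg → 0.000548 × 11000 / 9.8 = 0.62 mm
Layer 500–400 hPa: Δp = 100 hPa = 10000 Pa, q̄ = 0.000302 kg/kg → 0.000302 × 10000 / 9.8 = 0.31 mm
PW = 2.78 + 3.40 + 0.62 + 0.31 = 7.11 ≈ 7.1 mm.

PW ≈ 7.1 mm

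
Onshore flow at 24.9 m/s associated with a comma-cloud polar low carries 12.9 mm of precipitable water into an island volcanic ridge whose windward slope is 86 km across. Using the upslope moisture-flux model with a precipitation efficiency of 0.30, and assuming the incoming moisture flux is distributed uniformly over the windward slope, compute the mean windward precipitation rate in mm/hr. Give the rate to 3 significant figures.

R ≈ 4.03 mm/hr

Incoming column moisture flux per unit ridge length: F = V × PW = 24.9 × 12.9 = 321.21 mm·m/s.
Spread over the 86 km slope with efficiency ε = 0.30: R = ε·F/W = 0.30 × 321.21 / 86000 m = 1.120e-03 mm/s.
R = 1.120e-03 × 3600 = 4.03 mm/hr.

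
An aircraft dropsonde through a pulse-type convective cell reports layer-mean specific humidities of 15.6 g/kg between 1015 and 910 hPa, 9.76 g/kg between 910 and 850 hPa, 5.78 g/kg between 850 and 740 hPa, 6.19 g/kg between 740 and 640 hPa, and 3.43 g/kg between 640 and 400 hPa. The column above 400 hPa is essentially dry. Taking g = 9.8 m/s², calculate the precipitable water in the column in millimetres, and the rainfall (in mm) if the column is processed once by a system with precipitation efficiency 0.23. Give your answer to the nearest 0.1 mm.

Precipitable water is the column-integrated vapour mass per unit area: PW = (1/g) Σ q̄ Δp, with q in kg/kg and Δp in Pa (1 kg/m² of water = 1 mm).
Layer 1015–910 hPa: Δp = 105 hPa = 10500 Pa, q̄ = 0.0156 kg/kg → 0.0156 × 10500 / 9.8 = 16.71 mm
Layer 910–850 hPa: Δp = 60 hPa = 6000 Pa, q̄ = 0.00976 kg/kg → 0.00976 × 6000 / 9.8 = 5.98 mm
Layer 850–740 hPa: Δp = 110 hPa = 11000 Pa, q̄ = 0.00578 kg/kg → 0.00578 × 11000 / 9.8 = 6.49 mm
Layer 740–640 hPa: Δp = 100 hPa = 10000 Pa, q̄ = 0.00619 kg/kg → 0.00619 × 10000 / 9.8 = 6.32 mm
Layer 640–400 hPa: Δp = 240 hPa = 24000 Pa, q̄ = 0.00343 kg/kg → 0.00343 × 24000 / 9.8 = 8.40 mm
PW = 16.71 + 5.98 + 6.49 + 6.32 + 8.40 = 43.90 ≈ 43.9 mm.
Rainfall = ε × PW = 0.23 × 43.9 = 10.1 mm.

PW ≈ 43.9 mm; rainfall ≈ 10.1 mm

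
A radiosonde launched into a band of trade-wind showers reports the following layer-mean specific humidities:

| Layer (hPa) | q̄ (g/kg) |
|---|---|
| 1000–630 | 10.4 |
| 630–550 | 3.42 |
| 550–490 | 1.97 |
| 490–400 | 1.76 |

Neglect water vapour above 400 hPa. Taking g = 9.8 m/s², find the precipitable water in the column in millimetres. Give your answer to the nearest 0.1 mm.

Precipitable water is the column-integrated vapour mass per unit area: PW = (1/g) Σ q̄ Δp, with q in kg/kg and Δp in Pa (1 kg/m² of water = 1 mm).
Layer 1000–630 hPa: Δp = 370 hPa = 37000 Pa, q̄ = 0.0104 kg/kg → 0.0104 × 37000 / 9.8 = 39.27 mm
Layer 630–550 hPa: Δp = 80 hPa = 8000 Pa, q̄ = 0.00342 kg/kg → 0.00342 × 8000 / 9.8 = 2.79 mm
Layer 550–490 hPa: Δp = 60 hPa = 6000 Pa, q̄ = 0.00197 kg/kg → 0.00197 × 6000 / 9.8 = 1.21 mm
Layer 490–400 hPa: Δp = 90 hPa = 9000 Pa, q̄ = 0.00176 kg/kg → 0.00176 × 9000 / 9.8 = 1.62 mm
PW = 39.27 + 2.79 + 1.21 + 1.62 = 44.89 ≈ 44.9 mm.

PW ≈ 44.9 mm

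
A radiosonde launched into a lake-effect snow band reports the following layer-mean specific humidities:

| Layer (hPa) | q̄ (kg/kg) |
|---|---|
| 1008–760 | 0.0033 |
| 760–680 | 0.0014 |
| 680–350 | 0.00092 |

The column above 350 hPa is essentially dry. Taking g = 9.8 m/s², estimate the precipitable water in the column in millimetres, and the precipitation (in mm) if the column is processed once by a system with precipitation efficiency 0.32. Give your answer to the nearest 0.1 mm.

Precipitable water is the column-integrated vapour mass per unit area: PW = (1/g) Σ q̄ Δp, with q in kg/kg and Δp in Pa (1 kg/m² of water = 1 mm).
Layer 1008–760 hPa: Δp = 248 hPa = 24800 Pa, q̄ = 0.0033 kg/kg → 0.0033 × 24800 / 9.8 = 8.35 mm
Layer 760–680 hPa: Δp = 80 hPa = 8000 Pa, q̄ = 0.0014 kg/kg → 0.0014 × 8000 / 9.8 = 1.14 mm
Layer 680–350 hPa: Δp = 330 hPa = 33000 Pa, q̄ = 0.00092 kg/kg → 0.00092 × 33000 / 9.8 = 3.10 mm
PW = 8.35 + 1.14 + 3.10 = 12.59 ≈ 12.6 mm.
Precipitation = ε × PW = 0.32 × 12.6 = 4.0 mm.

PW ≈ 12.6 mm; precipitation ≈ 4.0 mm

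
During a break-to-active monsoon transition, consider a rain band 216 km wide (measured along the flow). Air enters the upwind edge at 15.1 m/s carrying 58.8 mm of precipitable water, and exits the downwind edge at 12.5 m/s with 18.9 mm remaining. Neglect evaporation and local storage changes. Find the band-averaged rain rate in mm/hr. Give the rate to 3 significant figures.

R ≈ 10.9 mm/hr

Column moisture flux per unit crosswind length is F = V × PW.
Inflow: F_in = 15.1 × 58.8 = 887.88 mm·m/s
Outflow: F_out = 12.5 × 18.9 = 236.25 mm·m/s
Steady-state rate R = (F_in − F_out)/L = (887.88 − 236.25) / 216000 m = 3.017e-03 mm/s.
R = 3.017e-03 × 3600 = 10.9 mm/hr.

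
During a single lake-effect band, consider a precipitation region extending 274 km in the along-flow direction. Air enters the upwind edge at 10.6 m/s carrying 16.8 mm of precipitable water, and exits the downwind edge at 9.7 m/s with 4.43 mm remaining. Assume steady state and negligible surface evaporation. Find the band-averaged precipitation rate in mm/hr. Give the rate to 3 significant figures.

Column moisture flux per unit crosswind length is F = V × PW.
Inflow: F_in = 10.6 × 16.8 = 178.08 mm·m/s
Outflow: F_out = 9.7 × 4.43 = 42.971 mm·m/s
Steady-state rate R = (F_in − F_out)/L = (178.08 − 42.971) / 274000 m = 4.931e-04 mm/s.
R = 4.931e-04 × 3600 = 1.78 mm/hr.

R ≈ 1.78 mm/hr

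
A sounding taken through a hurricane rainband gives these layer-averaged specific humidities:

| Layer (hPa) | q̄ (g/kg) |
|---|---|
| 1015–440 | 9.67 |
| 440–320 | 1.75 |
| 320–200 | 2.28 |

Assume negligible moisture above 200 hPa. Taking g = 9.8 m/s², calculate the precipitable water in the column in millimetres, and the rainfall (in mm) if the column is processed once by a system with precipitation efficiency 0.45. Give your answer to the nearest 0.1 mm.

PW ≈ 61.7 mm; rainfall ≈ 27.8 mm

Precipitable water is the column-integrated vapour mass per unit area: PW = (1/g) Σ q̄ Δp, with q in kg/kg and Δp in Pa (1 kg/m² of water = 1 mm).
Layer 1015–440 hPa: Δp = 575 hPa = 57500 Pa, q̄ = 0.00967 kg/kg → 0.00967 × 57500 / 9.8 = 56.74 mm
Layer 440–320 hPa: Δp = 120 hPa = 12000 Pa, q̄ = 0.00175 kg/kg → 0.00175 × 12000 / 9.8 = 2.14 mm
Layer 320–200 hPa: Δp = 120 hPa = 12000 Pa, q̄ = 0.00228 kg/kg → 0.00228 × 12000 / 9.8 = 2.79 mm
PW = 56.74 + 2.14 + 2.79 = 61.67 ≈ 61.7 mm.
Rainfall = ε × PW = 0.45 × 61.7 = 27.8 mm.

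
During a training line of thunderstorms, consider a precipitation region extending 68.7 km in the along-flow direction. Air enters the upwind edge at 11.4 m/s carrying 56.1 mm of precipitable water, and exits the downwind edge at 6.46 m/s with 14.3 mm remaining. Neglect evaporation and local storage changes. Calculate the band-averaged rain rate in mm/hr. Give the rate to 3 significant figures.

R ≈ 28.7 mm/hr

Column moisture flux per unit crosswind length is F = V × PW.
Inflow: F_in = 11.4 × 56.1 = 639.54 mm·m/s
Outflow: F_out = 6.46 × 14.3 = 92.378 mm·m/s
Steady-state rate R = (F_in − F_out)/L = (639.54 − 92.378) / 68700 m = 7.965e-03 mm/s.
R = 7.965e-03 × 3600 = 28.7 mm/hr.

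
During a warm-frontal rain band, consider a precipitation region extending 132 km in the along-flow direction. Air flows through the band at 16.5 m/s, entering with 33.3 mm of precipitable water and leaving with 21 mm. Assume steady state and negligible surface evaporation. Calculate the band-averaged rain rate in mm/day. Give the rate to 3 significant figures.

R ≈ 133 mm/day

Column moisture flux per unit crosswind length is F = V × PW.
Inflow: F_in = 16.5 × 33.3 = 549.45 mm·m/s
Outflow: F_out = 16.5 × 21 = 346.5 mm·m/s
Steady-state rate R = (F_in − F_out)/L = (549.45 − 346.5) / 132000 m = 1.537e-03 mm/s.
R = 1.537e-03 × 3600 × 24 = 133 mm/day.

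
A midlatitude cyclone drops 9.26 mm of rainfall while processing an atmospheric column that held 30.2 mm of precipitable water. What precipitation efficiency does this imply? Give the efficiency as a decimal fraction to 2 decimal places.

ε ≈ 0.31

ε = rainfall / PW = 9.26 / 30.2 = 0.31.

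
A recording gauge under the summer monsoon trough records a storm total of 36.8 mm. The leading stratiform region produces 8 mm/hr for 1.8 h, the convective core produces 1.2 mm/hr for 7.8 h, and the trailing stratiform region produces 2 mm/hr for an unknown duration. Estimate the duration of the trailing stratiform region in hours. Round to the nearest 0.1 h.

Known phases: 8 × 1.8 + 1.2 × 7.8 = 14.4 + 9.36 = 23.76 mm.
Remaining depth = 36.8 − 23.76 = 13.04 mm.
Duration = 13.04 / 2 = 6.5 h.

duration ≈ 6.5 h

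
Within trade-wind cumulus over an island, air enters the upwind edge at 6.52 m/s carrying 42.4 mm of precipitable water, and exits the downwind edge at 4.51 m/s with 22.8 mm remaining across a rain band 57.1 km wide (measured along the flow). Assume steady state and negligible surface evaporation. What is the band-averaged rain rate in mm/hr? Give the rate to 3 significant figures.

Column moisture flux per unit crosswind length is F = V × PW.
Inflow: F_in = 6.52 × 42.4 = 276.448 mm·m/s
Outflow: F_out = 4.51 × 22.8 = 102.828 mm·m/s
Steady-state rate R = (F_in − F_out)/L = (276.448 − 102.828) / 57100 m = 3.041e-03 mm/s.
R = 3.041e-03 × 3600 = 10.9 mm/hr.

R ≈ 10.9 mm/hr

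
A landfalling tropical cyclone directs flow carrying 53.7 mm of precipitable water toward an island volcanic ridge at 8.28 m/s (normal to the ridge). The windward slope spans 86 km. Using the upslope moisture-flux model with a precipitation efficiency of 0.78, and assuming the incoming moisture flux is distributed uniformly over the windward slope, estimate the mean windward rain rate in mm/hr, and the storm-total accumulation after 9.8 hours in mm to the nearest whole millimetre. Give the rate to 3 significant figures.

Incoming column moisture flux per unit ridge length: F = V × PW = 8.28 × 53.7 = 444.636 mm·m/s.
Spread over the 86 km slope with efficiency ε = 0.78: R = ε·F/W = 0.78 × 444.636 / 86000 m = 4.033e-03 mm/s.
R = 4.033e-03 × 3600 = 14.5 mm/hr.
Over 9.8 h: total = 14.5 × 9.8 = 142.1 ≈ 142 mm.

R ≈ 14.5 mm/hr; total ≈ 142 mm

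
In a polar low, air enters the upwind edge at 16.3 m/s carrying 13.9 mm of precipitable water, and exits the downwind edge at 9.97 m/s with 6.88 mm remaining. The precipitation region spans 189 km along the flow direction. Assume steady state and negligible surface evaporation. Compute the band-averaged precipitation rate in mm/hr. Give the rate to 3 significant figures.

R ≈ 3.01 mm/hr

Column moisture flux per unit crosswind length is F = V × PW.
Inflow: F_in = 16.3 × 13.9 = 226.57 mm·m/s
Outflow: F_out = 9.97 × 6.88 = 68.5936 mm·m/s
Steady-state rate R = (F_in − F_out)/L = (226.57 − 68.5936) / 189000 m = 8.359e-04 mm/s.
R = 8.359e-04 × 3600 = 3.01 mm/hr.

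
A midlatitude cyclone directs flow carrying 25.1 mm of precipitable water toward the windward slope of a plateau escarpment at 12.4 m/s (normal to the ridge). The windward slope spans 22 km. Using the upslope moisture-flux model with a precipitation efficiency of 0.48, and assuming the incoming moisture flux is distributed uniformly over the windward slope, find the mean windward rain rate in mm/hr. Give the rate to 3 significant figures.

Incoming column moisture flux per unit ridge length: F = V × PW = 12.4 × 25.1 = 311.24 mm·m/s.
Spread over the 22 km slope with efficiency ε = 0.48: R = ε·F/W = 0.48 × 311.24 / 22000 m = 6.791e-03 mm/s.
R = 6.791e-03 × 3600 = 24.4 mm/hr.

R ≈ 24.4 mm/hr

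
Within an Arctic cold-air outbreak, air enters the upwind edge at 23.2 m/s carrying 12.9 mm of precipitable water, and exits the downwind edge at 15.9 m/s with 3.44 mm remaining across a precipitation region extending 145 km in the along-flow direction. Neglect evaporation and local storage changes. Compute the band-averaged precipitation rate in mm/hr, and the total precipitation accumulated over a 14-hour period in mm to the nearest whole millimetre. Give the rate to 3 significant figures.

Column moisture flux per unit crosswind length is F = V × PW.
Inflow: F_in = 23.2 × 12.9 = 299.28 mm·m/s
Outflow: F_out = 15.9 × 3.44 = 54.696 mm·m/s
Steady-state rate R = (F_in − F_out)/L = (299.28 − 54.696) / 145000 m = 1.687e-03 mm/s.
R = 1.687e-03 × 3600 = 6.07 mm/hr.
Over 14 h: total = 6.07 × 14 = 84.98 ≈ 85 mm.

R ≈ 6.07 mm/hr; total ≈ 85 mm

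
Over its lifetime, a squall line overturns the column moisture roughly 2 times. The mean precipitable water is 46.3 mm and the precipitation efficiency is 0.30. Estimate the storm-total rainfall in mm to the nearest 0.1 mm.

rainfall ≈ 27.8 mm

Each cycle deposits ε × PW = 0.30 × 46.3 = 13.89 mm.
Over 2 cycles: 2 × 13.89 = 27.8 mm.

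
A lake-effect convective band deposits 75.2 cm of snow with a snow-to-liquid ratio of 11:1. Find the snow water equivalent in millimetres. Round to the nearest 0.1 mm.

SWE ≈ 68.4 mm

SWE = snow depth / ratio = 75.2 cm / 11 = 6.836 cm = 68.4 mm.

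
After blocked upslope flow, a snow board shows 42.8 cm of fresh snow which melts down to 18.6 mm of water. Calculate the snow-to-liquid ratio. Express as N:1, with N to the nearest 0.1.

ratio ≈ 23.0

Ratio = snow depth / SWE = 428 mm / 18.6 mm = 23.0, i.e. 23.0:1.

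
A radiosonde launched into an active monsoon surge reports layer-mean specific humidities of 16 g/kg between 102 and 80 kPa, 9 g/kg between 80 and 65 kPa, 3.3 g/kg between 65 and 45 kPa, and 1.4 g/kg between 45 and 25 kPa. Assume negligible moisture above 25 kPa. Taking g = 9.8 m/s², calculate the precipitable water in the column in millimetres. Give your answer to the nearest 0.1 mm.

Precipitable water is the column-integrated vapour mass per unit area: PW = (1/g) Σ q̄ Δp, with q in kg/kg and Δp in Pa (1 kg/m² of water = 1 mm).
Layer 102–80 kPa: Δp = 220 hPa = 22000 Pa, q̄ = 0.016 kg/kg → 0.016 × 22000 / 9.8 = 35.92 mm
Layer 80–65 kPa: Δp = 150 hPa = 15000 Pa, q̄ = 0.009 kg/kg → 0.009 × 15000 / 9.8 = 13.78 mm
Layer 65–45 kPa: Δp = 200 hPa = 20000 Pa, q̄ = 0.0033 kg/kg → 0.0033 × 20000 / 9.8 = 6.73 mm
Layer 45–25 kPa: Δp = 200 hPa = 20000 Pa, q̄ = 0.0014 kg/kg → 0.0014 × 20000 / 9.8 = 2.86 mm
PW = 35.92 + 13.78 + 6.73 + 2.86 = 59.29 ≈ 59.3 mm.

PW ≈ 59.3 mm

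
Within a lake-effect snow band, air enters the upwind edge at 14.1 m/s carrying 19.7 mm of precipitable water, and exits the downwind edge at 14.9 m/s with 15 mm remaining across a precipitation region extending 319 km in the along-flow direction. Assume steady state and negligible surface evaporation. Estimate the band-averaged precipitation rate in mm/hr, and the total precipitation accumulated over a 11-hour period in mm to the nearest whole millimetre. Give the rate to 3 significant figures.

Column moisture flux per unit crosswind length is F = V × PW.
Inflow: F_in = 14.1 × 19.7 = 277.77 mm·m/s
Outflow: F_out = 14.9 × 15 = 223.5 mm·m/s
Steady-state rate R = (F_in − F_out)/L = (277.77 − 223.5) / 319000 m = 1.701e-04 mm/s.
R = 1.701e-04 × 3600 = 0.612 mm/hr.
Over 11 h: total = 0.612 × 11 = 6.732 ≈ 7 mm.

R ≈ 0.612 mm/hr; total ≈ 7 mm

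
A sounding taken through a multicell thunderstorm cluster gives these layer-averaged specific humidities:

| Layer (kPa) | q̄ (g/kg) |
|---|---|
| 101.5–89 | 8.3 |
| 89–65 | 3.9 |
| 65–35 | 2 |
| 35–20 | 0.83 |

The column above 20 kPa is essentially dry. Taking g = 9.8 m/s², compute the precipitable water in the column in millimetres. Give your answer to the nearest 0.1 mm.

Precipitable water is the column-integrated vapour mass per unit area: PW = (1/g) Σ q̄ Δp, with q in kg/kg and Δp in Pa (1 kg/m² of water = 1 mm).
Layer 101.5–89 kPa: Δp = 125 hPa = 12500 Pa, q̄ = 0.0083 kg/kg → 0.0083 × 12500 / 9.8 = 10.59 mm
Layer 89–65 kPa: Δp = 240 hPa = 24000 Pa, q̄ = 0.0039 kg/kg → 0.0039 × 24000 / 9.8 = 9.55 mm
Layer 65–35 kPa: Δp = 300 hPa = 30000 Pa, q̄ = 0.002 kg/kg → 0.002 × 30000 / 9.8 = 6.12 mm
Layer 35–20 kPa: Δp = 150 hPa = 15000 Pa, q̄ = 0.00083 kg/kg → 0.00083 × 15000 / 9.8 = 1.27 mm
PW = 10.59 + 9.55 + 6.12 + 1.27 = 27.53 ≈ 27.5 mm.

PW ≈ 27.5 mm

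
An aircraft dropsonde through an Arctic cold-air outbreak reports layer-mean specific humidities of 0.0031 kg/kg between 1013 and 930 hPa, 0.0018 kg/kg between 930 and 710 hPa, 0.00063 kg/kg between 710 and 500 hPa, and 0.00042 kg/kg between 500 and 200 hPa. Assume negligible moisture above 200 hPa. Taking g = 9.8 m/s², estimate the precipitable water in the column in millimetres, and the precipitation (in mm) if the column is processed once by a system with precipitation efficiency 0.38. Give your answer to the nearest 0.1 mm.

PW ≈ 9.3 mm; precipitation ≈ 3.5 mm

Precipitable water is the column-integrated vapour mass per unit area: PW = (1/g) Σ q̄ Δp, with q in kg/kg and Δp in Pa (1 kg/m² of water = 1 mm).
Layer 1013–930 hPa: Δp = 83 hPa = 8300 Pa, q̄ = 0.0031 kg/kg → 0.0031 × 8300 / 9.8 = 2.63 mm
Layer 930–710 hPa: Δp = 220 hPa = 22000 Pa, q̄ = 0.0018 kg/kg → 0.0018 × 22000 / 9.8 = 4.04 mm
Layer 710–500 hPa: Δp = 210 hPa = 21000 Pa, q̄ = 0.00063 kg/kg → 0.00063 × 21000 / 9.8 = 1.35 mm
Layer 500–200 hPa: Δp = 300 hPa = 30000 Pa, q̄ = 0.00042 kg/kg → 0.00042 × 30000 / 9.8 = 1.29 mm
PW = 2.63 + 4.04 + 1.35 + 1.29 = 9.31 ≈ 9.3 mm.
Precipitation = ε × PW = 0.38 × 9.3 = 3.5 mm.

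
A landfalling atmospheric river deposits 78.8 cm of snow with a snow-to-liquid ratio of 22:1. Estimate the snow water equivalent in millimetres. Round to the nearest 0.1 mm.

SWE ≈ 35.8 mm

SWE = snow depth / ratio = 78.8 cm / 22 = 3.582 cm = 35.8 mm.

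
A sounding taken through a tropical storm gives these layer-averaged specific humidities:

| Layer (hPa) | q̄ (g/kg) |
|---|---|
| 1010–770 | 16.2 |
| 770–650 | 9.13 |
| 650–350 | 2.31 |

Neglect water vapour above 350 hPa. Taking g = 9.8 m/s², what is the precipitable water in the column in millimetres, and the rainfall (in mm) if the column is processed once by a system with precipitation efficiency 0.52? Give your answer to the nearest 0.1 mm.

PW ≈ 57.9 mm; rainfall ≈ 30.1 mm

Precipitable water is the column-integrated vapour mass per unit area: PW = (1/g) Σ q̄ Δp, with q in kg/kg and Δp in Pa (1 kg/m² of water = 1 mm).
Layer 1010–770 hPa: Δp = 240 hPa = 24000 Pa, q̄ = 0.0162 kg/kg → 0.0162 × 24000 / 9.8 = 39.67 mm
Layer 770–650 hPa: Δp = 120 hPa = 12000 Pa, q̄ = 0.00913 kg/kg → 0.00913 × 12000 / 9.8 = 11.18 mm
Layer 650–350 hPa: Δp = 300 hPa = 30000 Pa, q̄ = 0.00231 kg/kg → 0.00231 × 30000 / 9.8 = 7.07 mm
PW = 39.67 + 11.18 + 7.07 = 57.92 ≈ 57.9 mm.
Rainfall = ε × PW = 0.52 × 57.9 = 30.1 mm.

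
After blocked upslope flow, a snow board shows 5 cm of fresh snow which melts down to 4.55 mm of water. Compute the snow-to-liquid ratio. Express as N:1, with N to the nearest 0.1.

ratio ≈ 11.0

Ratio = snow depth / SWE = 50 mm / 4.55 mm = 11.0, i.e. 11.0:1.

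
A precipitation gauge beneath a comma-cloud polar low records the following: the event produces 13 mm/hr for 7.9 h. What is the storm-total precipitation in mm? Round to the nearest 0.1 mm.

total ≈ 102.7 mm

Total = Σ Rᵢ Δtᵢ = 13 × 7.9
      = 102.7 = 102.7 mm.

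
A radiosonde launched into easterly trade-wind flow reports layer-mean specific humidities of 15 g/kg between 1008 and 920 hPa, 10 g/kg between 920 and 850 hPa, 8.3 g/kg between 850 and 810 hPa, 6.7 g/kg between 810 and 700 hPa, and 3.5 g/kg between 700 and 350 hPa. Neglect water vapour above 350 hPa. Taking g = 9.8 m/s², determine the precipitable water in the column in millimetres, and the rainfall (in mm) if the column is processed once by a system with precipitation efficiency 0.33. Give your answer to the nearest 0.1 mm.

Precipitable water is the column-integrated vapour mass per unit area: PW = (1/g) Σ q̄ Δp, with q in kg/kg and Δp in Pa (1 kg/m² of water = 1 mm).
Layer 1008–920 hPa: Δp = 88 hPa = 8800 Pa, q̄ = 0.015 kg/kg → 0.015 × 8800 / 9.8 = 13.47 mm
Layer 920–850 hPa: Δp = 70 hPa = 7000 Pa, q̄ = 0.01 kg/kg → 0.01 × 7000 / 9.8 = 7.14 mm
Layer 850–810 hPa: Δp = 40 hPa = 4000 Pa, q̄ = 0.0083 kg/kg → 0.0083 × 4000 / 9.8 = 3.39 mm
Layer 810–700 hPa: Δp = 110 hPa = 11000 Pa, q̄ = 0.0067 kg/kg → 0.0067 × 11000 / 9.8 = 7.52 mm
Layer 700–350 hPa: Δp = 350 hPa = 35000 Pa, q̄ = 0.0035 kg/kg → 0.0035 × 35000 / 9.8 = 12.50 mm
PW = 13.47 + 7.14 + 3.39 + 7.52 + 12.50 = 44.02 ≈ 44.0 mm.
Rainfall = ε × PW = 0.33 × 44.0 = 14.5 mm.

PW ≈ 44.0 mm; rainfall ≈ 14.5 mm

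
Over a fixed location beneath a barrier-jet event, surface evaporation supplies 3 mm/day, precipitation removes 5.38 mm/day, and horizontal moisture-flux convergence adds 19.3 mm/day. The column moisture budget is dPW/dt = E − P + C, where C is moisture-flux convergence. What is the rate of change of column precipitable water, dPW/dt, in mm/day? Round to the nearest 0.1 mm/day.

dPW/dt ≈ 16.9 mm/day

dPW/dt = E − P + C = 3 − 5.38 + (19.3) = 16.9 mm/day.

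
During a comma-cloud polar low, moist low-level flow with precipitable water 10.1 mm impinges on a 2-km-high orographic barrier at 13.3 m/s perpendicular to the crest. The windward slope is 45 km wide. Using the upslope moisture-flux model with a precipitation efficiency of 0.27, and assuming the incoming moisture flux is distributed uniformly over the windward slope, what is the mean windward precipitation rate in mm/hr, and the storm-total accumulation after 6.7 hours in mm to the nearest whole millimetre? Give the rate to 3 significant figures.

Incoming column moisture flux per unit ridge length: F = V × PW = 13.3 × 10.1 = 134.33 mm·m/s.
Spread over the 45 km slope with efficiency ε = 0.27: R = ε·F/W = 0.27 × 134.33 / 45000 m = 8.060e-04 mm/s.
R = 8.060e-04 × 3600 = 2.90 mm/hr.
Over 6.7 h: total = 2.90 × 6.7 = 19.43 ≈ 19 mm.

R ≈ 2.90 mm/hr; total ≈ 19 mm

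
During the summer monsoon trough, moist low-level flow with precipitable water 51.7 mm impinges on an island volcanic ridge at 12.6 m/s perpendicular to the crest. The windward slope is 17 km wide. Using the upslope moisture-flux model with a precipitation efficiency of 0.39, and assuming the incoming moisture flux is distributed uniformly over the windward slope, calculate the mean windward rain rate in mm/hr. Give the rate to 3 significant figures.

R ≈ 53.8 mm/hr

Incoming column moisture flux per unit ridge length: F = V × PW = 12.6 × 51.7 = 651.42 mm·m/s.
Spread over the 17 km slope with efficiency ε = 0.39: R = ε·F/W = 0.39 × 651.42 / 17000 m = 1.494e-02 mm/s.
R = 1.494e-02 × 3600 = 53.8 mm/hr.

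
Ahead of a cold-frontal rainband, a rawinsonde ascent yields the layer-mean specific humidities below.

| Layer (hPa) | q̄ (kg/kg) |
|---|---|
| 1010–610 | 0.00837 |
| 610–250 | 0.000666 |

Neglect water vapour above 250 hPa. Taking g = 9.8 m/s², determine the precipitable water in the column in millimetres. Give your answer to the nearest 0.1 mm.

PW ≈ 36.6 mm

Precipitable water is the column-integrated vapour mass per unit area: PW = (1/g) Σ q̄ Δp, with q in kg/kg and Δp in Pa (1 kg/m² of water = 1 mm).
Layer 1010–610 hPa: Δp = 400 hPa = 40000 Pa, q̄ = 0.00837 kg/kg → 0.00837 × 40000 / 9.8 = 34.16 mm
Layer 610–250 hPa: Δp = 360 hPa = 36000 Pa, q̄ = 0.000666 kg/kg → 0.000666 × 36000 / 9.8 = 2.45 mm
PW = 34.16 + 2.45 = 36.61 ≈ 36.6 mm.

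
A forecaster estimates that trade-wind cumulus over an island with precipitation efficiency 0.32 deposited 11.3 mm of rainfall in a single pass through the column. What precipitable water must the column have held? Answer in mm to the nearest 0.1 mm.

PW = rainfall / ε = 11.3 / 0.32 = 35.3 mm.

PW ≈ 35.3 mm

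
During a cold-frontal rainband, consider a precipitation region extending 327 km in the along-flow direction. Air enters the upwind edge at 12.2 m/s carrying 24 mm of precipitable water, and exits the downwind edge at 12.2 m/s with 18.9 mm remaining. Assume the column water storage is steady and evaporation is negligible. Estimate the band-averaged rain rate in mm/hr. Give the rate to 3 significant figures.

Column moisture flux per unit crosswind length is F = V × PW.
Inflow: F_in = 12.2 × 24 = 292.8 mm·m/s
Outflow: F_out = 12.2 × 18.9 = 230.58 mm·m/s
Steady-state rate R = (F_in − F_out)/L = (292.8 − 230.58) / 327000 m = 1.903e-04 mm/s.
R = 1.903e-04 × 3600 = 0.685 mm/hr.

R ≈ 0.685 mm/hr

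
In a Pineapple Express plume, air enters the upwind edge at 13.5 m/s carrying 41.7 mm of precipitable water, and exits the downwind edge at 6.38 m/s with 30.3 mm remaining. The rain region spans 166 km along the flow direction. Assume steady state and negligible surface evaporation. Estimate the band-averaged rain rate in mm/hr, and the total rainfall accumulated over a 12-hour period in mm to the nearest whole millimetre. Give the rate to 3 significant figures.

R ≈ 8.02 mm/hr; total ≈ 96 mm

Column moisture flux per unit crosswind length is F = V × PW.
Inflow: F_in = 13.5 × 41.7 = 562.95 mm·m/s
Outflow: F_out = 6.38 × 30.3 = 193.314 mm·m/s
Steady-state rate R = (F_in − F_out)/L = (562.95 − 193.314) / 166000 m = 2.227e-03 mm/s.
R = 2.227e-03 × 3600 = 8.02 mm/hr.
Over 12 h: total = 8.02 × 12 = 96.24 ≈ 96 mm.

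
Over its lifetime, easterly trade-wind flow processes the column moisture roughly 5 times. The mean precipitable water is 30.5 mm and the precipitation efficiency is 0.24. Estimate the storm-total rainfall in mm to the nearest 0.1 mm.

Each cycle deposits ε × PW = 0.24 × 30.5 = 7.32 mm.
Over 5 cycles: 5 × 7.32 = 36.6 mm.

rainfall ≈ 36.6 mm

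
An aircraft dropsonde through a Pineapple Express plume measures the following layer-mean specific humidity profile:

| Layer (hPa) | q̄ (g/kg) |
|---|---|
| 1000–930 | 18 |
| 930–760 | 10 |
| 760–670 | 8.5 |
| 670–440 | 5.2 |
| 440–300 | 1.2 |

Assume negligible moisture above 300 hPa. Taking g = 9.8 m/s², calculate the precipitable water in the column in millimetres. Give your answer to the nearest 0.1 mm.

Precipitable water is the column-integrated vapour mass per unit area: PW = (1/g) Σ q̄ Δp, with q in kg/kg and Δp in Pa (1 kg/m² of water = 1 mm).
Layer 1000–930 hPa: Δp = 70 hPa = 7000 Pa, q̄ = 0.018 kg/kg → 0.018 × 7000 / 9.8 = 12.86 mm
Layer 930–760 hPa: Δp = 170 hPa = 17000 Pa, q̄ = 0.01 kg/kg → 0.01 × 17000 / 9.8 = 17.35 mm
Layer 760–670 hPa: Δp = 90 hPa = 9000 Pa, q̄ = 0.0085 kg/kg → 0.0085 × 9000 / 9.8 = 7.81 mm
Layer 670–440 hPa: Δp = 230 hPa = 23000 Pa, q̄ = 0.0052 kg/kg → 0.0052 × 23000 / 9.8 = 12.20 mm
Layer 440–300 hPa: Δp = 140 hPa = 14000 Pa, q̄ = 0.0012 kg/kg → 0.0012 × 14000 / 9.8 = 1.71 mm
PW = 12.86 + 17.35 + 7.81 + 12.20 + 1.71 = 51.93 ≈ 51.9 mm.

PW ≈ 51.9 mm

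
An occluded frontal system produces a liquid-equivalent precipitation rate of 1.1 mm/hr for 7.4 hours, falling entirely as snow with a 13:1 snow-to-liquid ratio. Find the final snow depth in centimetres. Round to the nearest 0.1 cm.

Liquid-equivalent depth = 1.1 × 7.4 = 8.14 mm.
Snow depth = 8.14 mm × 13 = 105.82 mm = 10.6 cm.

snow depth ≈ 10.6 cm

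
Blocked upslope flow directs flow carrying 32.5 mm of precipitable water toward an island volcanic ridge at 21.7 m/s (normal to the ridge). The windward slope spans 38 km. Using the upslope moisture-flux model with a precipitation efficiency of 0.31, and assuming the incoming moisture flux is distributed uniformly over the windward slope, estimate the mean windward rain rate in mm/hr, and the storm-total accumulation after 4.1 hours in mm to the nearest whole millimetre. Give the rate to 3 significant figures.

Incoming column moisture flux per unit ridge length: F = V × PW = 21.7 × 32.5 = 705.25 mm·m/s.
Spread over the 38 km slope with efficiency ε = 0.31: R = ε·F/W = 0.31 × 705.25 / 38000 m = 5.753e-03 mm/s.
R = 5.753e-03 × 3600 = 20.7 mm/hr.
Over 4.1 h: total = 20.7 × 4.1 = 84.87 ≈ 85 mm.

R ≈ 20.7 mm/hr; total ≈ 85 mm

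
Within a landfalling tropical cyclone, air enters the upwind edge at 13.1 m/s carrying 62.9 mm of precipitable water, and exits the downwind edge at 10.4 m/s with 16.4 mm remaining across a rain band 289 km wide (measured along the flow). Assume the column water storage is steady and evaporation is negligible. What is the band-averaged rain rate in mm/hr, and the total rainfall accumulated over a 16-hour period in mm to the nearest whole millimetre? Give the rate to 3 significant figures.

R ≈ 8.14 mm/hr; total ≈ 130 mm

Column moisture flux per unit crosswind length is F = V × PW.
Inflow: F_in = 13.1 × 62.9 = 823.99 mm·m/s
Outflow: F_out = 10.4 × 16.4 = 170.56 mm·m/s
Steady-state rate R = (F_in − F_out)/L = (823.99 − 170.56) / 289000 m = 2.261e-03 mm/s.
R = 2.261e-03 × 3600 = 8.14 mm/hr.
Over 16 h: total = 8.14 × 16 = 130.24 ≈ 130 mm.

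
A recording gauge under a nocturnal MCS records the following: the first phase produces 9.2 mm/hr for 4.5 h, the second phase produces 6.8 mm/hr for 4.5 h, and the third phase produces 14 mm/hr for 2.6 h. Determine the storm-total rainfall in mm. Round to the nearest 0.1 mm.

total ≈ 108.4 mm

Total = Σ Rᵢ Δtᵢ = 9.2 × 4.5 + 6.8 × 4.5 + 14 × 2.6
      = 41.4 + 30.6 + 36.4 = 108.4 mm.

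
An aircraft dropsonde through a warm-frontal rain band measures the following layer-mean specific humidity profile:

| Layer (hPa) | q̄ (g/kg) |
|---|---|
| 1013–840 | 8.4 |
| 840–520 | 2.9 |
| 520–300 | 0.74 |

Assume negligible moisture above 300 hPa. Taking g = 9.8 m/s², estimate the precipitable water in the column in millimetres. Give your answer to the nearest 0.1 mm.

PW ≈ 26.0 mm

Precipitable water is the column-integrated vapour mass per unit area: PW = (1/g) Σ q̄ Δp, with q in kg/kg and Δp in Pa (1 kg/m² of water = 1 mm).
Layer 1013–840 hPa: Δp = 173 hPa = 17300 Pa, q̄ = 0.0084 kg/kg → 0.0084 × 17300 / 9.8 = 14.83 mm
Layer 840–520 hPa: Δp = 320 hPa = 32000 Pa, q̄ = 0.0029 kg/kg → 0.0029 × 32000 / 9.8 = 9.47 mm
Layer 520–300 hPa: Δp = 220 hPa = 22000 Pa, q̄ = 0.00074 kg/kg → 0.00074 × 22000 / 9.8 = 1.66 mm
PW = 14.83 + 9.47 + 1.66 = 25.96 ≈ 26.0 mm.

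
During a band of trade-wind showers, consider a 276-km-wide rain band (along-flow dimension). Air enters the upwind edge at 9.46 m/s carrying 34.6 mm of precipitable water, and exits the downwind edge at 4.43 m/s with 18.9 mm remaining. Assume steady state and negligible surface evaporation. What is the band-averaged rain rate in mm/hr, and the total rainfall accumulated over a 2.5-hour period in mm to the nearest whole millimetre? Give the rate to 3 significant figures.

R ≈ 3.18 mm/hr; total ≈ 8 mm

Column moisture flux per unit crosswind length is F = V × PW.
Inflow: F_in = 9.46 × 34.6 = 327.316 mm·m/s
Outflow: F_out = 4.43 × 18.9 = 83.727 mm·m/s
Steady-state rate R = (F_in − F_out)/L = (327.316 − 83.727) / 276000 m = 8.826e-04 mm/s.
R = 8.826e-04 × 3600 = 3.18 mm/hr.
Over 2.5 h: total = 3.18 × 2.5 = 7.95 ≈ 8 mm.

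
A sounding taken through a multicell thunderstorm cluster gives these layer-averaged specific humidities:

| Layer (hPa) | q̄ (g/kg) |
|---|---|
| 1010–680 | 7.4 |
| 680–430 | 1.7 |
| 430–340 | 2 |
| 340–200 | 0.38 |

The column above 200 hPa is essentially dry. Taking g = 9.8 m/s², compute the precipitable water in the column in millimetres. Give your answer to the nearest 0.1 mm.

PW ≈ 31.6 mm

Precipitable water is the column-integrated vapour mass per unit area: PW = (1/g) Σ q̄ Δp, with q in kg/kg and Δp in Pa (1 kg/m² of water = 1 mm).
Layer 1010–680 hPa: Δp = 330 hPa = 33000 Pa, q̄ = 0.0074 kg/kg → 0.0074 × 33000 / 9.8 = 24.92 mm
Layer 680–430 hPa: Δp = 250 hPa = 25000 Pa, q̄ = 0.0017 kg/kg → 0.0017 × 25000 / 9.8 = 4.34 mm
Layer 430–340 hPa: Δp = 90 hPa = 9000 Pa, q̄ = 0.002 kg/kg → 0.002 × 9000 / 9.8 = 1.84 mm
Layer 340–200 hPa: Δp = 140 hPa = 14000 Pa, q̄ = 0.00038 kg/kg → 0.00038 × 14000 / 9.8 = 0.54 mm
PW = 24.92 + 4.34 + 1.84 + 0.54 = 31.64 ≈ 31.6 mm.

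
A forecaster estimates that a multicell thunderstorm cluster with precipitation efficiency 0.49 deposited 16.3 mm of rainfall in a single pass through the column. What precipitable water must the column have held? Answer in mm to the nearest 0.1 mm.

PW = rainfall / ε = 16.3 / 0.49 = 33.3 mm.

PW ≈ 33.3 mm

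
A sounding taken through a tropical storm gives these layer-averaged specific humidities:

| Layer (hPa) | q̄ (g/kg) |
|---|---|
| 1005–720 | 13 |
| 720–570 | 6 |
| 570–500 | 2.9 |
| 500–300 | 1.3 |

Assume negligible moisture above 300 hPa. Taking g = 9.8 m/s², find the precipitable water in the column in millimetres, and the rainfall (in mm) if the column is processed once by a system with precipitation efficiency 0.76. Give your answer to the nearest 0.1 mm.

PW ≈ 51.7 mm; rainfall ≈ 39.3 mm

Precipitable water is the column-integrated vapour mass per unit area: PW = (1/g) Σ q̄ Δp, with q in kg/kg and Δp in Pa (1 kg/m² of water = 1 mm).
Layer 1005–720 hPa: Δp = 285 hPa = 28500 Pa, q̄ = 0.013 kg/kg → 0.013 × 28500 / 9.8 = 37.81 mm
Layer 720–570 hPa: Δp = 150 hPa = 15000 Pa, q̄ = 0.006 kg/kg → 0.006 × 15000 / 9.8 = 9.18 mm
Layer 570–500 hPa: Δp = 70 hPa = 7000 Pa, q̄ = 0.0029 kg/kg → 0.0029 × 7000 / 9.8 = 2.07 mm
Layer 500–300 hPa: Δp = 200 hPa = 20000 Pa, q̄ = 0.0013 kg/kg → 0.0013 × 20000 / 9.8 = 2.65 mm
PW = 37.81 + 9.18 + 2.07 + 2.65 = 51.71 ≈ 51.7 mm.
Rainfall = ε × PW = 0.76 × 51.7 = 39.3 mm.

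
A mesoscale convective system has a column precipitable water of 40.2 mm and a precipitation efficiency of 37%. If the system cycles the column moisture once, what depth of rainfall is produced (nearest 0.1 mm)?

rainfall ≈ 14.9 mm

Rainfall = ε × PW = 0.37 × 40.2 = 14.9 mm.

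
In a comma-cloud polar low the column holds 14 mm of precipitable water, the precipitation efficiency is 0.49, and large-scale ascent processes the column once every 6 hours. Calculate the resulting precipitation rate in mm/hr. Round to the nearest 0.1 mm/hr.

R ≈ 1.1 mm/hr

Each overturning extracts ε × PW = 0.49 × 14 = 6.86 mm.
Rate = ε·PW / τ = 6.86 / 6 h = 1.1 mm/hr.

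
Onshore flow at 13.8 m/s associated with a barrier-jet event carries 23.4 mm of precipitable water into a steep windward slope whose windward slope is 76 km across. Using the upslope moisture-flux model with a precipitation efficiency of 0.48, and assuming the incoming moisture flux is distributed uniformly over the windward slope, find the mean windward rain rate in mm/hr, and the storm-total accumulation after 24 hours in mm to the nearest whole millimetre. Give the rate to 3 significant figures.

Incoming column moisture flux per unit ridge length: F = V × PW = 13.8 × 23.4 = 322.92 mm·m/s.
Spread over the 76 km slope with efficiency ε = 0.48: R = ε·F/W = 0.48 × 322.92 / 76000 m = 2.039e-03 mm/s.
R = 2.039e-03 × 3600 = 7.34 mm/hr.
Over 24 h: total = 7.34 × 24 = 176.16 ≈ 176 mm.

R ≈ 7.34 mm/hr; total ≈ 176 mm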